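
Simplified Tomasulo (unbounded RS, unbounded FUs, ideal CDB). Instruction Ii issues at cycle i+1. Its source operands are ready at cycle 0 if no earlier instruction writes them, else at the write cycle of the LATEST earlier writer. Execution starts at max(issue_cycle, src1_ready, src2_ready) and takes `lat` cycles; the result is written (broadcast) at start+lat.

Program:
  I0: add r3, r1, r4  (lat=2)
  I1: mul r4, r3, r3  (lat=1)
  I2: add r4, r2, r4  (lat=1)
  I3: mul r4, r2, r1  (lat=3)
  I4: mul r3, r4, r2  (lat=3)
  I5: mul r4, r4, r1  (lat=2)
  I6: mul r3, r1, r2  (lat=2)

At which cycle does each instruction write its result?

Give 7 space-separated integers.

Answer: 3 4 5 7 10 9 9

Derivation:
I0 add r3: issue@1 deps=(None,None) exec_start@1 write@3
I1 mul r4: issue@2 deps=(0,0) exec_start@3 write@4
I2 add r4: issue@3 deps=(None,1) exec_start@4 write@5
I3 mul r4: issue@4 deps=(None,None) exec_start@4 write@7
I4 mul r3: issue@5 deps=(3,None) exec_start@7 write@10
I5 mul r4: issue@6 deps=(3,None) exec_start@7 write@9
I6 mul r3: issue@7 deps=(None,None) exec_start@7 write@9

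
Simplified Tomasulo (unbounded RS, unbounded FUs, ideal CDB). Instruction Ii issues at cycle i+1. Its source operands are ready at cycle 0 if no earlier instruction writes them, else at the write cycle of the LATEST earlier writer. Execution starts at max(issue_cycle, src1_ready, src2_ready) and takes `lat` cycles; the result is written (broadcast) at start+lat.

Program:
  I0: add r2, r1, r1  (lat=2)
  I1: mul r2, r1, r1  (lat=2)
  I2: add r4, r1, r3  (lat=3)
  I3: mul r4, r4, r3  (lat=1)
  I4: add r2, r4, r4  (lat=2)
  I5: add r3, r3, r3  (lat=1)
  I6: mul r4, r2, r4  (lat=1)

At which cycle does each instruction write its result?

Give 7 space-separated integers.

I0 add r2: issue@1 deps=(None,None) exec_start@1 write@3
I1 mul r2: issue@2 deps=(None,None) exec_start@2 write@4
I2 add r4: issue@3 deps=(None,None) exec_start@3 write@6
I3 mul r4: issue@4 deps=(2,None) exec_start@6 write@7
I4 add r2: issue@5 deps=(3,3) exec_start@7 write@9
I5 add r3: issue@6 deps=(None,None) exec_start@6 write@7
I6 mul r4: issue@7 deps=(4,3) exec_start@9 write@10

Answer: 3 4 6 7 9 7 10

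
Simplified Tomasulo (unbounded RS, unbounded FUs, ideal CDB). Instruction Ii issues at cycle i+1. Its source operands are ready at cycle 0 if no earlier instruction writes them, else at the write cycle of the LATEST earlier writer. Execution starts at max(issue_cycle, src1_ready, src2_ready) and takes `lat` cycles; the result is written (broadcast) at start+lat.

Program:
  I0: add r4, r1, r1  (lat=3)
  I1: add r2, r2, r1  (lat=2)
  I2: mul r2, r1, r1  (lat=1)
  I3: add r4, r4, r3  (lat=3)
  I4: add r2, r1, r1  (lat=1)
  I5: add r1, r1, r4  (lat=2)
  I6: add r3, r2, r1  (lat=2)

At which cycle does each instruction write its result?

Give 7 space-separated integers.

I0 add r4: issue@1 deps=(None,None) exec_start@1 write@4
I1 add r2: issue@2 deps=(None,None) exec_start@2 write@4
I2 mul r2: issue@3 deps=(None,None) exec_start@3 write@4
I3 add r4: issue@4 deps=(0,None) exec_start@4 write@7
I4 add r2: issue@5 deps=(None,None) exec_start@5 write@6
I5 add r1: issue@6 deps=(None,3) exec_start@7 write@9
I6 add r3: issue@7 deps=(4,5) exec_start@9 write@11

Answer: 4 4 4 7 6 9 11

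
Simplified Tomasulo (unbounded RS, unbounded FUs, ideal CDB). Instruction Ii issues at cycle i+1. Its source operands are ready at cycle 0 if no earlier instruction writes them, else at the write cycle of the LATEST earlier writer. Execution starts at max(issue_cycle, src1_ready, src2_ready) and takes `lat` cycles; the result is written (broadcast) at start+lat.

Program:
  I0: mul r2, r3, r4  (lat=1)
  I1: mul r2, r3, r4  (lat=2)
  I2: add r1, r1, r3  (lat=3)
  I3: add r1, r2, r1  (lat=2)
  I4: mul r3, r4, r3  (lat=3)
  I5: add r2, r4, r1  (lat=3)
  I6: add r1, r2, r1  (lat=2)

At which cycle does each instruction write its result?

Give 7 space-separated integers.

Answer: 2 4 6 8 8 11 13

Derivation:
I0 mul r2: issue@1 deps=(None,None) exec_start@1 write@2
I1 mul r2: issue@2 deps=(None,None) exec_start@2 write@4
I2 add r1: issue@3 deps=(None,None) exec_start@3 write@6
I3 add r1: issue@4 deps=(1,2) exec_start@6 write@8
I4 mul r3: issue@5 deps=(None,None) exec_start@5 write@8
I5 add r2: issue@6 deps=(None,3) exec_start@8 write@11
I6 add r1: issue@7 deps=(5,3) exec_start@11 write@13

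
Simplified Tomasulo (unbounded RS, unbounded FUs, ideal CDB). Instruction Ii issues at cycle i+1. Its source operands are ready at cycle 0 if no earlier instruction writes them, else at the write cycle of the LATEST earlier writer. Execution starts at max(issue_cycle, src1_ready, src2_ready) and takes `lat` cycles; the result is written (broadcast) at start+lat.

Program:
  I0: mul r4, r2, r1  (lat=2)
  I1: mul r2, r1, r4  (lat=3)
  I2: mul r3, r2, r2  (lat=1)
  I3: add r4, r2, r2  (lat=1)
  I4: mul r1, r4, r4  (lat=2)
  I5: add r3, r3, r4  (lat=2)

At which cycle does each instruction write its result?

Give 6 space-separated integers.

I0 mul r4: issue@1 deps=(None,None) exec_start@1 write@3
I1 mul r2: issue@2 deps=(None,0) exec_start@3 write@6
I2 mul r3: issue@3 deps=(1,1) exec_start@6 write@7
I3 add r4: issue@4 deps=(1,1) exec_start@6 write@7
I4 mul r1: issue@5 deps=(3,3) exec_start@7 write@9
I5 add r3: issue@6 deps=(2,3) exec_start@7 write@9

Answer: 3 6 7 7 9 9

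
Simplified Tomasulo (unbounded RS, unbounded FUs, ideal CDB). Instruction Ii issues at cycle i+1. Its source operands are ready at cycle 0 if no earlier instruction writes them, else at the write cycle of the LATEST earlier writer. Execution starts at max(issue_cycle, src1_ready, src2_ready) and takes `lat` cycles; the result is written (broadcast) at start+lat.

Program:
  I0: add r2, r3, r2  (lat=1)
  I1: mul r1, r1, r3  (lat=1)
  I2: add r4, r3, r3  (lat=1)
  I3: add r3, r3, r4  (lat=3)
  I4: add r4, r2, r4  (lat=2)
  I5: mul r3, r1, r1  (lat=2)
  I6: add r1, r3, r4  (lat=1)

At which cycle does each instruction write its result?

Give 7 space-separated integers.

I0 add r2: issue@1 deps=(None,None) exec_start@1 write@2
I1 mul r1: issue@2 deps=(None,None) exec_start@2 write@3
I2 add r4: issue@3 deps=(None,None) exec_start@3 write@4
I3 add r3: issue@4 deps=(None,2) exec_start@4 write@7
I4 add r4: issue@5 deps=(0,2) exec_start@5 write@7
I5 mul r3: issue@6 deps=(1,1) exec_start@6 write@8
I6 add r1: issue@7 deps=(5,4) exec_start@8 write@9

Answer: 2 3 4 7 7 8 9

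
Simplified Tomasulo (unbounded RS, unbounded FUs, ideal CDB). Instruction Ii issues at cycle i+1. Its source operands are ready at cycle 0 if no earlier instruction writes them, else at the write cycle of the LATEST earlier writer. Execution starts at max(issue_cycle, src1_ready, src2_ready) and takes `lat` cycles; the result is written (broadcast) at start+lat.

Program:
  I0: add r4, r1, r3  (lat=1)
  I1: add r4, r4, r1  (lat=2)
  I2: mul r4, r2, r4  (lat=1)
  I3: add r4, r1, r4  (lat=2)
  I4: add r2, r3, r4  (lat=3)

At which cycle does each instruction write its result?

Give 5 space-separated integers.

I0 add r4: issue@1 deps=(None,None) exec_start@1 write@2
I1 add r4: issue@2 deps=(0,None) exec_start@2 write@4
I2 mul r4: issue@3 deps=(None,1) exec_start@4 write@5
I3 add r4: issue@4 deps=(None,2) exec_start@5 write@7
I4 add r2: issue@5 deps=(None,3) exec_start@7 write@10

Answer: 2 4 5 7 10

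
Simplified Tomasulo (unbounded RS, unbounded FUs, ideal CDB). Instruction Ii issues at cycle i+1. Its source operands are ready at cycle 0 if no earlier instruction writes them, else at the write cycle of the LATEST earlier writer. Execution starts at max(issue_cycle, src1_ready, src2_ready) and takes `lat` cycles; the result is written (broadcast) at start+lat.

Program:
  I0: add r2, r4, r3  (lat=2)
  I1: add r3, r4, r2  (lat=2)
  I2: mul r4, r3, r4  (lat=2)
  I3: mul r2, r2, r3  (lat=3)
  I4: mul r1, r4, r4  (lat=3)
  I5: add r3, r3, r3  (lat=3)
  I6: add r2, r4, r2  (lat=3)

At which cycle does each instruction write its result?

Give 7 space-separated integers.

Answer: 3 5 7 8 10 9 11

Derivation:
I0 add r2: issue@1 deps=(None,None) exec_start@1 write@3
I1 add r3: issue@2 deps=(None,0) exec_start@3 write@5
I2 mul r4: issue@3 deps=(1,None) exec_start@5 write@7
I3 mul r2: issue@4 deps=(0,1) exec_start@5 write@8
I4 mul r1: issue@5 deps=(2,2) exec_start@7 write@10
I5 add r3: issue@6 deps=(1,1) exec_start@6 write@9
I6 add r2: issue@7 deps=(2,3) exec_start@8 write@11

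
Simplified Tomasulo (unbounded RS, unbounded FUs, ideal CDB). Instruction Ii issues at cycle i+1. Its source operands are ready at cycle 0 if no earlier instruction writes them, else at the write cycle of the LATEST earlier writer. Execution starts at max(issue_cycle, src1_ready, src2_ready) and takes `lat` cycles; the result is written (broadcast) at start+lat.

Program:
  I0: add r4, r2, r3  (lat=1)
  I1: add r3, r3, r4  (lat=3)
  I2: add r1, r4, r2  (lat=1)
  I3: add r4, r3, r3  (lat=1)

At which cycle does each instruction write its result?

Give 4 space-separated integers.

Answer: 2 5 4 6

Derivation:
I0 add r4: issue@1 deps=(None,None) exec_start@1 write@2
I1 add r3: issue@2 deps=(None,0) exec_start@2 write@5
I2 add r1: issue@3 deps=(0,None) exec_start@3 write@4
I3 add r4: issue@4 deps=(1,1) exec_start@5 write@6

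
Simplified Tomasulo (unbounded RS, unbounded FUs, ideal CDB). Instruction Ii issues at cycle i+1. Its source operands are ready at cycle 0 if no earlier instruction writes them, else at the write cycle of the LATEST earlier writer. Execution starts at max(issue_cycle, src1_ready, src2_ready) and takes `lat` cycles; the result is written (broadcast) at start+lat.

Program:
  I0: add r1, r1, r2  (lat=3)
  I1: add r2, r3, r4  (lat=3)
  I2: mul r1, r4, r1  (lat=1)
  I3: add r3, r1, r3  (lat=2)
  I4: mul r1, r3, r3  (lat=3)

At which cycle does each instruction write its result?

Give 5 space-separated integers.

Answer: 4 5 5 7 10

Derivation:
I0 add r1: issue@1 deps=(None,None) exec_start@1 write@4
I1 add r2: issue@2 deps=(None,None) exec_start@2 write@5
I2 mul r1: issue@3 deps=(None,0) exec_start@4 write@5
I3 add r3: issue@4 deps=(2,None) exec_start@5 write@7
I4 mul r1: issue@5 deps=(3,3) exec_start@7 write@10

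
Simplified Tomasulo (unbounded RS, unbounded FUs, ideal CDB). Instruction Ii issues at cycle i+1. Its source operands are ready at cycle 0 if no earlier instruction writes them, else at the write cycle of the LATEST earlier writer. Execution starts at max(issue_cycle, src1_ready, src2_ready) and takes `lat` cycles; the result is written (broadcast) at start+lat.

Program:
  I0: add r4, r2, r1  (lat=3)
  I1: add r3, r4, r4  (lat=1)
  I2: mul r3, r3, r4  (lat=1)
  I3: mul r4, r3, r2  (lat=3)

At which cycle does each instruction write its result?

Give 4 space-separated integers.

Answer: 4 5 6 9

Derivation:
I0 add r4: issue@1 deps=(None,None) exec_start@1 write@4
I1 add r3: issue@2 deps=(0,0) exec_start@4 write@5
I2 mul r3: issue@3 deps=(1,0) exec_start@5 write@6
I3 mul r4: issue@4 deps=(2,None) exec_start@6 write@9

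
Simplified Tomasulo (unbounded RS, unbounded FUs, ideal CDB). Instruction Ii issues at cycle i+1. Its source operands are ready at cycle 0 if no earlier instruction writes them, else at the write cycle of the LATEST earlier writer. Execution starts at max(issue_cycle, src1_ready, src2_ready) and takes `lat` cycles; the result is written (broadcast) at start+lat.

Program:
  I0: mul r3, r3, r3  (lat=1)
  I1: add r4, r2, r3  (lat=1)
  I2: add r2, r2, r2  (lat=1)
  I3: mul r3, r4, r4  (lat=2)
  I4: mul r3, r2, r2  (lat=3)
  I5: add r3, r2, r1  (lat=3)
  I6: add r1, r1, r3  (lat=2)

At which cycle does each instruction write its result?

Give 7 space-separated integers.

I0 mul r3: issue@1 deps=(None,None) exec_start@1 write@2
I1 add r4: issue@2 deps=(None,0) exec_start@2 write@3
I2 add r2: issue@3 deps=(None,None) exec_start@3 write@4
I3 mul r3: issue@4 deps=(1,1) exec_start@4 write@6
I4 mul r3: issue@5 deps=(2,2) exec_start@5 write@8
I5 add r3: issue@6 deps=(2,None) exec_start@6 write@9
I6 add r1: issue@7 deps=(None,5) exec_start@9 write@11

Answer: 2 3 4 6 8 9 11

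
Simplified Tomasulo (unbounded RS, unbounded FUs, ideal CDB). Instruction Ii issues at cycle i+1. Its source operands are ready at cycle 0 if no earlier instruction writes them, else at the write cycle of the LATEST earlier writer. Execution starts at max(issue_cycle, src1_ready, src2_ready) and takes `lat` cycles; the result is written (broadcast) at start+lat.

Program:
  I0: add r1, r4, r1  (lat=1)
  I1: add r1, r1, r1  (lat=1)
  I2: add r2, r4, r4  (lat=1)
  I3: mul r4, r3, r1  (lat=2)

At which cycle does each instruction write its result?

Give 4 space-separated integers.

Answer: 2 3 4 6

Derivation:
I0 add r1: issue@1 deps=(None,None) exec_start@1 write@2
I1 add r1: issue@2 deps=(0,0) exec_start@2 write@3
I2 add r2: issue@3 deps=(None,None) exec_start@3 write@4
I3 mul r4: issue@4 deps=(None,1) exec_start@4 write@6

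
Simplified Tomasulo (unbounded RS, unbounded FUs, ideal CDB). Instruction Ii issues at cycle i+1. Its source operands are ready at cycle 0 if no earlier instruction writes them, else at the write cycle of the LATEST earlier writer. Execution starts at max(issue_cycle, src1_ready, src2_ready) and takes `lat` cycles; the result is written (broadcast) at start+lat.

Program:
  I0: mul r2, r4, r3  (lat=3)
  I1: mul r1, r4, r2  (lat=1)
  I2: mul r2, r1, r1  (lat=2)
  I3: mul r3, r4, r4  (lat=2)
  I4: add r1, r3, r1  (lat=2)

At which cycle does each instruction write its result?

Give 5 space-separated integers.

Answer: 4 5 7 6 8

Derivation:
I0 mul r2: issue@1 deps=(None,None) exec_start@1 write@4
I1 mul r1: issue@2 deps=(None,0) exec_start@4 write@5
I2 mul r2: issue@3 deps=(1,1) exec_start@5 write@7
I3 mul r3: issue@4 deps=(None,None) exec_start@4 write@6
I4 add r1: issue@5 deps=(3,1) exec_start@6 write@8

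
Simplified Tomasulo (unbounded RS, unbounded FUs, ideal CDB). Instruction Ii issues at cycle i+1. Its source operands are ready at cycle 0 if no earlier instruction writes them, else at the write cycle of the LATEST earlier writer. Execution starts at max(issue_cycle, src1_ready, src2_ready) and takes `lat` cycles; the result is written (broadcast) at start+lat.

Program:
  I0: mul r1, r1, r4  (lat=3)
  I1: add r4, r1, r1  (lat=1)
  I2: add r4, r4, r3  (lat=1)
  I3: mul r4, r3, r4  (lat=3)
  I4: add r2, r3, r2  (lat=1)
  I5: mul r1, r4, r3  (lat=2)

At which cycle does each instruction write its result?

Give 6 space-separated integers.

I0 mul r1: issue@1 deps=(None,None) exec_start@1 write@4
I1 add r4: issue@2 deps=(0,0) exec_start@4 write@5
I2 add r4: issue@3 deps=(1,None) exec_start@5 write@6
I3 mul r4: issue@4 deps=(None,2) exec_start@6 write@9
I4 add r2: issue@5 deps=(None,None) exec_start@5 write@6
I5 mul r1: issue@6 deps=(3,None) exec_start@9 write@11

Answer: 4 5 6 9 6 11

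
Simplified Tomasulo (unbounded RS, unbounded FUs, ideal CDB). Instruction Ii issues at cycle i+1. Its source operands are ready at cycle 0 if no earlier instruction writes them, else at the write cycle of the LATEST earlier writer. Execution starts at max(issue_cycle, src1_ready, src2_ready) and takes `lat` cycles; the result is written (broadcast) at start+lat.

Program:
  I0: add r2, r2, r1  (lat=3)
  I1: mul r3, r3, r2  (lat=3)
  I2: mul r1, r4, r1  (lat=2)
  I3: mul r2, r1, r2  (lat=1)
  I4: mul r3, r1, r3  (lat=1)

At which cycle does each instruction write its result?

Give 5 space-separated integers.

I0 add r2: issue@1 deps=(None,None) exec_start@1 write@4
I1 mul r3: issue@2 deps=(None,0) exec_start@4 write@7
I2 mul r1: issue@3 deps=(None,None) exec_start@3 write@5
I3 mul r2: issue@4 deps=(2,0) exec_start@5 write@6
I4 mul r3: issue@5 deps=(2,1) exec_start@7 write@8

Answer: 4 7 5 6 8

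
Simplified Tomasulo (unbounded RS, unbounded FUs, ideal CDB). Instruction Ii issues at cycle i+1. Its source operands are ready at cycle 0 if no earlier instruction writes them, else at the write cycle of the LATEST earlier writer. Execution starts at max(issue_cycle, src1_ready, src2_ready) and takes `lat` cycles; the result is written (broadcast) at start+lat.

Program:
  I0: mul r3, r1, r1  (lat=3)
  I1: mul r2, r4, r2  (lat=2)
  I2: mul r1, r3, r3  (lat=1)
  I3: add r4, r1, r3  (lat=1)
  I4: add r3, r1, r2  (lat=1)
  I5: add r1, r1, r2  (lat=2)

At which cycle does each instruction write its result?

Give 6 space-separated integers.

I0 mul r3: issue@1 deps=(None,None) exec_start@1 write@4
I1 mul r2: issue@2 deps=(None,None) exec_start@2 write@4
I2 mul r1: issue@3 deps=(0,0) exec_start@4 write@5
I3 add r4: issue@4 deps=(2,0) exec_start@5 write@6
I4 add r3: issue@5 deps=(2,1) exec_start@5 write@6
I5 add r1: issue@6 deps=(2,1) exec_start@6 write@8

Answer: 4 4 5 6 6 8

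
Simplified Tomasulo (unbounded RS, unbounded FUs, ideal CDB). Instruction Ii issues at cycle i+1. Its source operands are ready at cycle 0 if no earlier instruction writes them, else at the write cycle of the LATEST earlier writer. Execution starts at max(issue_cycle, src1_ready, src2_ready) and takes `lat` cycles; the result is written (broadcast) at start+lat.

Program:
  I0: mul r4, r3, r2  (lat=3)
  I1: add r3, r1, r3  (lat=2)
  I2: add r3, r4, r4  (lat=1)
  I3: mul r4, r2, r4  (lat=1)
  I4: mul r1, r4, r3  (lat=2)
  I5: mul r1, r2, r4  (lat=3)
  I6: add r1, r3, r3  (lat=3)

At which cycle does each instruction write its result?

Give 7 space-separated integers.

Answer: 4 4 5 5 7 9 10

Derivation:
I0 mul r4: issue@1 deps=(None,None) exec_start@1 write@4
I1 add r3: issue@2 deps=(None,None) exec_start@2 write@4
I2 add r3: issue@3 deps=(0,0) exec_start@4 write@5
I3 mul r4: issue@4 deps=(None,0) exec_start@4 write@5
I4 mul r1: issue@5 deps=(3,2) exec_start@5 write@7
I5 mul r1: issue@6 deps=(None,3) exec_start@6 write@9
I6 add r1: issue@7 deps=(2,2) exec_start@7 write@10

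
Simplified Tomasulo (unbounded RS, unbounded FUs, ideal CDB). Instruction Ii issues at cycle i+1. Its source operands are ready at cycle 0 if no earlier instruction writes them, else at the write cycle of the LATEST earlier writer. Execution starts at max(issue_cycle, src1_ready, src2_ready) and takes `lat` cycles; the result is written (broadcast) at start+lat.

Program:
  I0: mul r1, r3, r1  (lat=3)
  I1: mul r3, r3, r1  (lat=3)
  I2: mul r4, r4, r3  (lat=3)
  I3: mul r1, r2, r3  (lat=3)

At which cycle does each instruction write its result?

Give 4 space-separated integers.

I0 mul r1: issue@1 deps=(None,None) exec_start@1 write@4
I1 mul r3: issue@2 deps=(None,0) exec_start@4 write@7
I2 mul r4: issue@3 deps=(None,1) exec_start@7 write@10
I3 mul r1: issue@4 deps=(None,1) exec_start@7 write@10

Answer: 4 7 10 10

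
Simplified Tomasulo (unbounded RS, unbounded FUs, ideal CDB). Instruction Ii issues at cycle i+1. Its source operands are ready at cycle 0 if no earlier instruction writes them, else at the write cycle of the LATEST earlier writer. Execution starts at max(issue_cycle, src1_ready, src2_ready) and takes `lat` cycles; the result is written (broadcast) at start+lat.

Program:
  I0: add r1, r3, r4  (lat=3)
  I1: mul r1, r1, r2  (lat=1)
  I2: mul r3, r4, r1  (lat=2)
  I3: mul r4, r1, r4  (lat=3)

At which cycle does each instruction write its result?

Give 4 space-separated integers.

Answer: 4 5 7 8

Derivation:
I0 add r1: issue@1 deps=(None,None) exec_start@1 write@4
I1 mul r1: issue@2 deps=(0,None) exec_start@4 write@5
I2 mul r3: issue@3 deps=(None,1) exec_start@5 write@7
I3 mul r4: issue@4 deps=(1,None) exec_start@5 write@8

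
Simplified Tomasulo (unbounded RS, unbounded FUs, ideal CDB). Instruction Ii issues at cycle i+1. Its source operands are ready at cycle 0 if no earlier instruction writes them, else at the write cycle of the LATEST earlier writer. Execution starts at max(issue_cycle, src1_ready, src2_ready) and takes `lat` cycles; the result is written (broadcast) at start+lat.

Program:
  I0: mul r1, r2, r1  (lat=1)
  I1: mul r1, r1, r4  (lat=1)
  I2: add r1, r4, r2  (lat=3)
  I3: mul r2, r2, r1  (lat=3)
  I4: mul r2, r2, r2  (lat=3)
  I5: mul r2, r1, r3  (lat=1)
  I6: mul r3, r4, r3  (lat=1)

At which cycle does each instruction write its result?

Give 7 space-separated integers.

Answer: 2 3 6 9 12 7 8

Derivation:
I0 mul r1: issue@1 deps=(None,None) exec_start@1 write@2
I1 mul r1: issue@2 deps=(0,None) exec_start@2 write@3
I2 add r1: issue@3 deps=(None,None) exec_start@3 write@6
I3 mul r2: issue@4 deps=(None,2) exec_start@6 write@9
I4 mul r2: issue@5 deps=(3,3) exec_start@9 write@12
I5 mul r2: issue@6 deps=(2,None) exec_start@6 write@7
I6 mul r3: issue@7 deps=(None,None) exec_start@7 write@8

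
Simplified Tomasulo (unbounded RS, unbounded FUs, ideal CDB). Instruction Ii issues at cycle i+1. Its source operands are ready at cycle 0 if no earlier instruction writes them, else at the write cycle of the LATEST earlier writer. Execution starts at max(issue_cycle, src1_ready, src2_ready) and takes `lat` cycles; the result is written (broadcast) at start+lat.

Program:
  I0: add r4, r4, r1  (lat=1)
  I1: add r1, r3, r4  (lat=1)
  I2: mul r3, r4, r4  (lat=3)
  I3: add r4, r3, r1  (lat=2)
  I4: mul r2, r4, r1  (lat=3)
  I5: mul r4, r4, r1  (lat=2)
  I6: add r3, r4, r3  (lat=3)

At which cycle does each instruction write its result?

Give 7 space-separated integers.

Answer: 2 3 6 8 11 10 13

Derivation:
I0 add r4: issue@1 deps=(None,None) exec_start@1 write@2
I1 add r1: issue@2 deps=(None,0) exec_start@2 write@3
I2 mul r3: issue@3 deps=(0,0) exec_start@3 write@6
I3 add r4: issue@4 deps=(2,1) exec_start@6 write@8
I4 mul r2: issue@5 deps=(3,1) exec_start@8 write@11
I5 mul r4: issue@6 deps=(3,1) exec_start@8 write@10
I6 add r3: issue@7 deps=(5,2) exec_start@10 write@13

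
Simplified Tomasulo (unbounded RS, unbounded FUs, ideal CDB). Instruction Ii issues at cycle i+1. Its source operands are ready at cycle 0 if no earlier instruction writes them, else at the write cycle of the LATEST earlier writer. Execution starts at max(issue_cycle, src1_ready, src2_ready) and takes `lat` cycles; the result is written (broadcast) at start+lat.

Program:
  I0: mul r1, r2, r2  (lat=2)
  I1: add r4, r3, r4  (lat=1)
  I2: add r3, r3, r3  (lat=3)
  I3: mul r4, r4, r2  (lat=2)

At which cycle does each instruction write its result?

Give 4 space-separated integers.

Answer: 3 3 6 6

Derivation:
I0 mul r1: issue@1 deps=(None,None) exec_start@1 write@3
I1 add r4: issue@2 deps=(None,None) exec_start@2 write@3
I2 add r3: issue@3 deps=(None,None) exec_start@3 write@6
I3 mul r4: issue@4 deps=(1,None) exec_start@4 write@6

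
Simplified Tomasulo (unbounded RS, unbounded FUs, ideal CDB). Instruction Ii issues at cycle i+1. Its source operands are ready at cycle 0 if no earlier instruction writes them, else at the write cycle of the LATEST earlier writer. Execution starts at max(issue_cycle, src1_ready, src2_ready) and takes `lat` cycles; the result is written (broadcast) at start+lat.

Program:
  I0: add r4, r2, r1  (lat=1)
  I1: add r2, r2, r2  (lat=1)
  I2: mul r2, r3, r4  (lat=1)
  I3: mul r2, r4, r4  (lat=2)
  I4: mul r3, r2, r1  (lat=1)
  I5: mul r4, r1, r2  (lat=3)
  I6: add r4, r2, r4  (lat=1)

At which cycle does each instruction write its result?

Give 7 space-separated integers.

Answer: 2 3 4 6 7 9 10

Derivation:
I0 add r4: issue@1 deps=(None,None) exec_start@1 write@2
I1 add r2: issue@2 deps=(None,None) exec_start@2 write@3
I2 mul r2: issue@3 deps=(None,0) exec_start@3 write@4
I3 mul r2: issue@4 deps=(0,0) exec_start@4 write@6
I4 mul r3: issue@5 deps=(3,None) exec_start@6 write@7
I5 mul r4: issue@6 deps=(None,3) exec_start@6 write@9
I6 add r4: issue@7 deps=(3,5) exec_start@9 write@10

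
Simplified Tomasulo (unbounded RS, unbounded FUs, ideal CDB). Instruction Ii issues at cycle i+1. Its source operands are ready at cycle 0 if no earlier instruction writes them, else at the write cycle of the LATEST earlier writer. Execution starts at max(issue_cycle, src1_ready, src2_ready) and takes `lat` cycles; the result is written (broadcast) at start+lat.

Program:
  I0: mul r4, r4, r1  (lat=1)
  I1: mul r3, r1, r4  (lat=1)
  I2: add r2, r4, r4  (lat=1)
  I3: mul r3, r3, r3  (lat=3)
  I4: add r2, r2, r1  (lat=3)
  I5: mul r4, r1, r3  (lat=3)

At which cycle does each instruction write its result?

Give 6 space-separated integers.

Answer: 2 3 4 7 8 10

Derivation:
I0 mul r4: issue@1 deps=(None,None) exec_start@1 write@2
I1 mul r3: issue@2 deps=(None,0) exec_start@2 write@3
I2 add r2: issue@3 deps=(0,0) exec_start@3 write@4
I3 mul r3: issue@4 deps=(1,1) exec_start@4 write@7
I4 add r2: issue@5 deps=(2,None) exec_start@5 write@8
I5 mul r4: issue@6 deps=(None,3) exec_start@7 write@10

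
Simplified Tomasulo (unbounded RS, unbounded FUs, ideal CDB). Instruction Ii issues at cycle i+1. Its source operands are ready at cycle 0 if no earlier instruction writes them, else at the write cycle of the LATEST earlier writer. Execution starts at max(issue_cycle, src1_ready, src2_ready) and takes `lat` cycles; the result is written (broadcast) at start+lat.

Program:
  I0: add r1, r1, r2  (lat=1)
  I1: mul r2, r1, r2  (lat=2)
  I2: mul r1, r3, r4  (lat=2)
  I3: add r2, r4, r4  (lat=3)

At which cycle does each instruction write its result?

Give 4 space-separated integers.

Answer: 2 4 5 7

Derivation:
I0 add r1: issue@1 deps=(None,None) exec_start@1 write@2
I1 mul r2: issue@2 deps=(0,None) exec_start@2 write@4
I2 mul r1: issue@3 deps=(None,None) exec_start@3 write@5
I3 add r2: issue@4 deps=(None,None) exec_start@4 write@7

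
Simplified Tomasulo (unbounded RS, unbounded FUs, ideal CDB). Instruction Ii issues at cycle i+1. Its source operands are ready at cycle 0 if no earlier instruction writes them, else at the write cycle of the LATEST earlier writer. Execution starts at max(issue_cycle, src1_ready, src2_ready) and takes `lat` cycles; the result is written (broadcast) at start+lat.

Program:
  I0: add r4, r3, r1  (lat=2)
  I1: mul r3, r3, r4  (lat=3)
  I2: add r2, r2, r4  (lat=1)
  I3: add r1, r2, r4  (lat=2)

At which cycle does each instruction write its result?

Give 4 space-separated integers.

Answer: 3 6 4 6

Derivation:
I0 add r4: issue@1 deps=(None,None) exec_start@1 write@3
I1 mul r3: issue@2 deps=(None,0) exec_start@3 write@6
I2 add r2: issue@3 deps=(None,0) exec_start@3 write@4
I3 add r1: issue@4 deps=(2,0) exec_start@4 write@6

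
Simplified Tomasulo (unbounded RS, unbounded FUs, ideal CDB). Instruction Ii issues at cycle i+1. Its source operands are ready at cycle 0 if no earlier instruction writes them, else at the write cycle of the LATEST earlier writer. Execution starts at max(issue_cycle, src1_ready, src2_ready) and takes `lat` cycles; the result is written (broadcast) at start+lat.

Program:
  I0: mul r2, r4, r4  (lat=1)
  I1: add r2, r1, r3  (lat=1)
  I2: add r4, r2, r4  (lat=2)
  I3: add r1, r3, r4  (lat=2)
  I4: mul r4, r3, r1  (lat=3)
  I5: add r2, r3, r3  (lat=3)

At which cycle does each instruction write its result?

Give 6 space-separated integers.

I0 mul r2: issue@1 deps=(None,None) exec_start@1 write@2
I1 add r2: issue@2 deps=(None,None) exec_start@2 write@3
I2 add r4: issue@3 deps=(1,None) exec_start@3 write@5
I3 add r1: issue@4 deps=(None,2) exec_start@5 write@7
I4 mul r4: issue@5 deps=(None,3) exec_start@7 write@10
I5 add r2: issue@6 deps=(None,None) exec_start@6 write@9

Answer: 2 3 5 7 10 9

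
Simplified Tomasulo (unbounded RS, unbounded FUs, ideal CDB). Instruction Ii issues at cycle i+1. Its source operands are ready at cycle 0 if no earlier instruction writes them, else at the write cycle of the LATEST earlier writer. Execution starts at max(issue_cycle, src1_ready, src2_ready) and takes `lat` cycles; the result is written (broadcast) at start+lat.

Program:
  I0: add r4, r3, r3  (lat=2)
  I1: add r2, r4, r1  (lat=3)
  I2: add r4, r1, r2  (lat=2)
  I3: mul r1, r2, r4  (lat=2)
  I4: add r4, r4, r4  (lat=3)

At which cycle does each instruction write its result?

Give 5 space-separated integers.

Answer: 3 6 8 10 11

Derivation:
I0 add r4: issue@1 deps=(None,None) exec_start@1 write@3
I1 add r2: issue@2 deps=(0,None) exec_start@3 write@6
I2 add r4: issue@3 deps=(None,1) exec_start@6 write@8
I3 mul r1: issue@4 deps=(1,2) exec_start@8 write@10
I4 add r4: issue@5 deps=(2,2) exec_start@8 write@11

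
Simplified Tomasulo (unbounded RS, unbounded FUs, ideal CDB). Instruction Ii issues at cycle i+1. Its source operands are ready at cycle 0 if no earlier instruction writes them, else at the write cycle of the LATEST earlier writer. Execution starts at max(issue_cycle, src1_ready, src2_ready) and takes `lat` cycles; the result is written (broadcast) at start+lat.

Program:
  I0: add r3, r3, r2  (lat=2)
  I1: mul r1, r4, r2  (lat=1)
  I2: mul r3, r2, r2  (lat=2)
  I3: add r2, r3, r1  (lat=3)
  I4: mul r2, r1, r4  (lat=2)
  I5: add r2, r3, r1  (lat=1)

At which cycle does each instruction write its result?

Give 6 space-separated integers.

I0 add r3: issue@1 deps=(None,None) exec_start@1 write@3
I1 mul r1: issue@2 deps=(None,None) exec_start@2 write@3
I2 mul r3: issue@3 deps=(None,None) exec_start@3 write@5
I3 add r2: issue@4 deps=(2,1) exec_start@5 write@8
I4 mul r2: issue@5 deps=(1,None) exec_start@5 write@7
I5 add r2: issue@6 deps=(2,1) exec_start@6 write@7

Answer: 3 3 5 8 7 7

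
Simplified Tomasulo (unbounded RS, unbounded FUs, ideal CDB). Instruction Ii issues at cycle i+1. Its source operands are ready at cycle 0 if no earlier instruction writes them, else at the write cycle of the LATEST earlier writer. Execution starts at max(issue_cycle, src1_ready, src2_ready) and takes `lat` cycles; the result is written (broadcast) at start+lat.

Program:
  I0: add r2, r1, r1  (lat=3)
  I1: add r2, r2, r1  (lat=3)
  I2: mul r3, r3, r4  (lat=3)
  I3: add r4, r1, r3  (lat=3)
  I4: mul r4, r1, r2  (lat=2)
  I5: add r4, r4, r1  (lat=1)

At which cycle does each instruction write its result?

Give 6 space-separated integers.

I0 add r2: issue@1 deps=(None,None) exec_start@1 write@4
I1 add r2: issue@2 deps=(0,None) exec_start@4 write@7
I2 mul r3: issue@3 deps=(None,None) exec_start@3 write@6
I3 add r4: issue@4 deps=(None,2) exec_start@6 write@9
I4 mul r4: issue@5 deps=(None,1) exec_start@7 write@9
I5 add r4: issue@6 deps=(4,None) exec_start@9 write@10

Answer: 4 7 6 9 9 10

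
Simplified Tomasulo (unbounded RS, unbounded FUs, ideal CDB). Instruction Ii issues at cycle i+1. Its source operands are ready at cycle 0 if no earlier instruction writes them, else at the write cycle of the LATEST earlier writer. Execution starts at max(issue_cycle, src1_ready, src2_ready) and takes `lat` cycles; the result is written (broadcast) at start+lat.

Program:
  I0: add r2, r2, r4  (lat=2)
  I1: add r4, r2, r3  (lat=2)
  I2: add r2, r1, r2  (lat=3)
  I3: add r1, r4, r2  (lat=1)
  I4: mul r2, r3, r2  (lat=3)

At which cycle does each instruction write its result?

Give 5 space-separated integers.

I0 add r2: issue@1 deps=(None,None) exec_start@1 write@3
I1 add r4: issue@2 deps=(0,None) exec_start@3 write@5
I2 add r2: issue@3 deps=(None,0) exec_start@3 write@6
I3 add r1: issue@4 deps=(1,2) exec_start@6 write@7
I4 mul r2: issue@5 deps=(None,2) exec_start@6 write@9

Answer: 3 5 6 7 9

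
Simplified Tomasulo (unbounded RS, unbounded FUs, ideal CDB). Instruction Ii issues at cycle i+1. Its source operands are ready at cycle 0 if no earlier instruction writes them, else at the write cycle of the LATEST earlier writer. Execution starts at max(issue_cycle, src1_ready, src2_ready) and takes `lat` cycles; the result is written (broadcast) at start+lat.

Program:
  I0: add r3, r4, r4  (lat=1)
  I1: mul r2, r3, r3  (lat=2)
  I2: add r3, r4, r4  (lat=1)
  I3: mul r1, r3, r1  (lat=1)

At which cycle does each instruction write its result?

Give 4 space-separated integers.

Answer: 2 4 4 5

Derivation:
I0 add r3: issue@1 deps=(None,None) exec_start@1 write@2
I1 mul r2: issue@2 deps=(0,0) exec_start@2 write@4
I2 add r3: issue@3 deps=(None,None) exec_start@3 write@4
I3 mul r1: issue@4 deps=(2,None) exec_start@4 write@5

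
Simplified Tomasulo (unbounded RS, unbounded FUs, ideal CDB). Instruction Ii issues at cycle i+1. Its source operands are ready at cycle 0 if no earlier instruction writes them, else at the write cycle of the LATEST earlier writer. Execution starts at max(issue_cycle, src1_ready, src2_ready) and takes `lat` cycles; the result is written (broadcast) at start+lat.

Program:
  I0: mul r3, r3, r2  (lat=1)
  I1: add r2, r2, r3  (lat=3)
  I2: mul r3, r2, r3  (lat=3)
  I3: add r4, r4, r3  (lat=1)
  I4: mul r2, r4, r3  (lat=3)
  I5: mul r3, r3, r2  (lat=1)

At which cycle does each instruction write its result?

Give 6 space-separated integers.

Answer: 2 5 8 9 12 13

Derivation:
I0 mul r3: issue@1 deps=(None,None) exec_start@1 write@2
I1 add r2: issue@2 deps=(None,0) exec_start@2 write@5
I2 mul r3: issue@3 deps=(1,0) exec_start@5 write@8
I3 add r4: issue@4 deps=(None,2) exec_start@8 write@9
I4 mul r2: issue@5 deps=(3,2) exec_start@9 write@12
I5 mul r3: issue@6 deps=(2,4) exec_start@12 write@13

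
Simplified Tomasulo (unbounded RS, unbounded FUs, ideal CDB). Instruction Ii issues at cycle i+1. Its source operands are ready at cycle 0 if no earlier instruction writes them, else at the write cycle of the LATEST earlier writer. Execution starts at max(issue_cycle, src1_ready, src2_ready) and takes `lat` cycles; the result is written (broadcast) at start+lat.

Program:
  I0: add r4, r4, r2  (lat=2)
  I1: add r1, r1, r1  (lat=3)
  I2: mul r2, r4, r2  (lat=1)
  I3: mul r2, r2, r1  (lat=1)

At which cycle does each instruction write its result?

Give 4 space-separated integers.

Answer: 3 5 4 6

Derivation:
I0 add r4: issue@1 deps=(None,None) exec_start@1 write@3
I1 add r1: issue@2 deps=(None,None) exec_start@2 write@5
I2 mul r2: issue@3 deps=(0,None) exec_start@3 write@4
I3 mul r2: issue@4 deps=(2,1) exec_start@5 write@6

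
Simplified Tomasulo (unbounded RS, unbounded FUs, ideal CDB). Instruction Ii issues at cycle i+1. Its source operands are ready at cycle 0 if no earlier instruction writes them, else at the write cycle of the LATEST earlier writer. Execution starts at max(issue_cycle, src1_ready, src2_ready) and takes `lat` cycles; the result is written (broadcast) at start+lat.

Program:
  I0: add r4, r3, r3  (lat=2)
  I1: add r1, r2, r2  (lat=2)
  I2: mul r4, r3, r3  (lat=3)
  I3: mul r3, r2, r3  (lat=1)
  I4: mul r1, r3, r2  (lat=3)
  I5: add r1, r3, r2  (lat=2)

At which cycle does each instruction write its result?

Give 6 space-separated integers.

Answer: 3 4 6 5 8 8

Derivation:
I0 add r4: issue@1 deps=(None,None) exec_start@1 write@3
I1 add r1: issue@2 deps=(None,None) exec_start@2 write@4
I2 mul r4: issue@3 deps=(None,None) exec_start@3 write@6
I3 mul r3: issue@4 deps=(None,None) exec_start@4 write@5
I4 mul r1: issue@5 deps=(3,None) exec_start@5 write@8
I5 add r1: issue@6 deps=(3,None) exec_start@6 write@8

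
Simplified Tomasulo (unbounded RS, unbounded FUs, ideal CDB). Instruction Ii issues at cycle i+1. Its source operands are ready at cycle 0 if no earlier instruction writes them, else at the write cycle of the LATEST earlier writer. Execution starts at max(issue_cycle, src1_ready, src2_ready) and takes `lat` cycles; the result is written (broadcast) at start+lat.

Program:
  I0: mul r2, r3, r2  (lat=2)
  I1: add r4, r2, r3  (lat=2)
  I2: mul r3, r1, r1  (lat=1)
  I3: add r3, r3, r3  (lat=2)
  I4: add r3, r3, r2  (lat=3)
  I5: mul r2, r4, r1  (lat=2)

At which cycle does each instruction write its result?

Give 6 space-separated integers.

Answer: 3 5 4 6 9 8

Derivation:
I0 mul r2: issue@1 deps=(None,None) exec_start@1 write@3
I1 add r4: issue@2 deps=(0,None) exec_start@3 write@5
I2 mul r3: issue@3 deps=(None,None) exec_start@3 write@4
I3 add r3: issue@4 deps=(2,2) exec_start@4 write@6
I4 add r3: issue@5 deps=(3,0) exec_start@6 write@9
I5 mul r2: issue@6 deps=(1,None) exec_start@6 write@8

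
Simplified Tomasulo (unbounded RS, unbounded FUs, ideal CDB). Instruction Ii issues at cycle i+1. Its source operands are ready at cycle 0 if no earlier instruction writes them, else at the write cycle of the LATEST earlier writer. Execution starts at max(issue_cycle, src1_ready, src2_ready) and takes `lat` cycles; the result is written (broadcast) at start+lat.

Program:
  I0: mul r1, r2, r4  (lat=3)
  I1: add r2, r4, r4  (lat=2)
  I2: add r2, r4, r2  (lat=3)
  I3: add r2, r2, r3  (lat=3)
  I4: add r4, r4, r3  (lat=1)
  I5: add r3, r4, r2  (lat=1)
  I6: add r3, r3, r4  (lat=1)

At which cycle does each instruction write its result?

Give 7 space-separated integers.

Answer: 4 4 7 10 6 11 12

Derivation:
I0 mul r1: issue@1 deps=(None,None) exec_start@1 write@4
I1 add r2: issue@2 deps=(None,None) exec_start@2 write@4
I2 add r2: issue@3 deps=(None,1) exec_start@4 write@7
I3 add r2: issue@4 deps=(2,None) exec_start@7 write@10
I4 add r4: issue@5 deps=(None,None) exec_start@5 write@6
I5 add r3: issue@6 deps=(4,3) exec_start@10 write@11
I6 add r3: issue@7 deps=(5,4) exec_start@11 write@12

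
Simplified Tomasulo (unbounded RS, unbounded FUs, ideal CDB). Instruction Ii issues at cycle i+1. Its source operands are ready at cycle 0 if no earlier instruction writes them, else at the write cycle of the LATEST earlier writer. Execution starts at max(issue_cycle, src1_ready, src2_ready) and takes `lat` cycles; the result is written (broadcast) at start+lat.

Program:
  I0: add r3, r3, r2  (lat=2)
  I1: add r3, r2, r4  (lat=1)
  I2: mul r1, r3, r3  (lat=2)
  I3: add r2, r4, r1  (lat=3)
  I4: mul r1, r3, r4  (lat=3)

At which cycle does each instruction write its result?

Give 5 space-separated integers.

I0 add r3: issue@1 deps=(None,None) exec_start@1 write@3
I1 add r3: issue@2 deps=(None,None) exec_start@2 write@3
I2 mul r1: issue@3 deps=(1,1) exec_start@3 write@5
I3 add r2: issue@4 deps=(None,2) exec_start@5 write@8
I4 mul r1: issue@5 deps=(1,None) exec_start@5 write@8

Answer: 3 3 5 8 8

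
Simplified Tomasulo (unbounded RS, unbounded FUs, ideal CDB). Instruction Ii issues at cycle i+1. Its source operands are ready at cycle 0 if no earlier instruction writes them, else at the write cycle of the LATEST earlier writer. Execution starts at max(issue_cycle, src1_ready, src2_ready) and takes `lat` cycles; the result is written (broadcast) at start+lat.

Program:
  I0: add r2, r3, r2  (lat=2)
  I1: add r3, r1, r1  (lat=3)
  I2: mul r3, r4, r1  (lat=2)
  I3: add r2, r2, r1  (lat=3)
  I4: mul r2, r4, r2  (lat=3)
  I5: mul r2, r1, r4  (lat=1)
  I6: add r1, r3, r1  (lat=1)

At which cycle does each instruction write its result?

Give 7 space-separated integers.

Answer: 3 5 5 7 10 7 8

Derivation:
I0 add r2: issue@1 deps=(None,None) exec_start@1 write@3
I1 add r3: issue@2 deps=(None,None) exec_start@2 write@5
I2 mul r3: issue@3 deps=(None,None) exec_start@3 write@5
I3 add r2: issue@4 deps=(0,None) exec_start@4 write@7
I4 mul r2: issue@5 deps=(None,3) exec_start@7 write@10
I5 mul r2: issue@6 deps=(None,None) exec_start@6 write@7
I6 add r1: issue@7 deps=(2,None) exec_start@7 write@8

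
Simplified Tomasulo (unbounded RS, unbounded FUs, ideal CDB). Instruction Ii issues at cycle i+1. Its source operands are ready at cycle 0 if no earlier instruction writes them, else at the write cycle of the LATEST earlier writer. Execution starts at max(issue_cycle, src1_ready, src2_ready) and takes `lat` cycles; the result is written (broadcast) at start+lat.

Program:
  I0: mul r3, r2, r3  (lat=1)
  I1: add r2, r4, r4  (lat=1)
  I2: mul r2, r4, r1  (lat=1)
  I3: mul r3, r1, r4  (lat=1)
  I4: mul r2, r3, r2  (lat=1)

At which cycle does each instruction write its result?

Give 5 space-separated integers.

Answer: 2 3 4 5 6

Derivation:
I0 mul r3: issue@1 deps=(None,None) exec_start@1 write@2
I1 add r2: issue@2 deps=(None,None) exec_start@2 write@3
I2 mul r2: issue@3 deps=(None,None) exec_start@3 write@4
I3 mul r3: issue@4 deps=(None,None) exec_start@4 write@5
I4 mul r2: issue@5 deps=(3,2) exec_start@5 write@6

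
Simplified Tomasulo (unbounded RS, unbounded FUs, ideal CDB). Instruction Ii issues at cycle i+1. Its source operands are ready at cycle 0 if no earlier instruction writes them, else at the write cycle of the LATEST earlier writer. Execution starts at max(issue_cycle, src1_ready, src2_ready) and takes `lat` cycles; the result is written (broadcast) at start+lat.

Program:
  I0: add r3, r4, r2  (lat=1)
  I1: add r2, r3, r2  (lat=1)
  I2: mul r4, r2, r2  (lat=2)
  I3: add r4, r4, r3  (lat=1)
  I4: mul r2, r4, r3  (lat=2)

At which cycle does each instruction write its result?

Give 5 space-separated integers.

I0 add r3: issue@1 deps=(None,None) exec_start@1 write@2
I1 add r2: issue@2 deps=(0,None) exec_start@2 write@3
I2 mul r4: issue@3 deps=(1,1) exec_start@3 write@5
I3 add r4: issue@4 deps=(2,0) exec_start@5 write@6
I4 mul r2: issue@5 deps=(3,0) exec_start@6 write@8

Answer: 2 3 5 6 8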